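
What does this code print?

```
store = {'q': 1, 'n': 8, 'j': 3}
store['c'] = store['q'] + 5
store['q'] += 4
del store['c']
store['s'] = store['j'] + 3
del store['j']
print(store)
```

{'q': 5, 'n': 8, 's': 6}

store['c'] = store['q']+5 = 6 → {'q': 1, 'n': 8, 'j': 3, 'c': 6}
store['q'] = 1+4 = 5 → {'q': 5, 'n': 8, 'j': 3, 'c': 6}
del 'c' → {'q': 5, 'n': 8, 'j': 3}
store['s'] = store['j']+3 = 6 → {'q': 5, 'n': 8, 'j': 3, 's': 6}
del 'j' → {'q': 5, 'n': 8, 's': 6}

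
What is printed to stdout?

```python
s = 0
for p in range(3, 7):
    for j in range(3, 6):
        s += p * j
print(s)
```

216

p=3,j=3: s = 0+9 = 9
p=3,j=4: s = 9+12 = 21
p=3,j=5: s = 21+15 = 36
p=4,j=3: s = 36+12 = 48
p=4,j=4: s = 48+16 = 64
p=4,j=5: s = 64+20 = 84
p=5,j=3: s = 84+15 = 99
p=5,j=4: s = 99+20 = 119
p=5,j=5: s = 119+25 = 144
p=6,j=3: s = 144+18 = 162
p=6,j=4: s = 162+24 = 186
p=6,j=5: s = 186+30 = 216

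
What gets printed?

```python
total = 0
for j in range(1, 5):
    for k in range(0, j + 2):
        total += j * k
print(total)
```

j=1,k=0: total = 0+0 = 0
j=1,k=1: total = 0+1 = 1
j=1,k=2: total = 1+2 = 3
j=2,k=0: total = 3+0 = 3
j=2,k=1: total = 3+2 = 5
j=2,k=2: total = 5+4 = 9
j=2,k=3: total = 9+6 = 15
j=3,k=0: total = 15+0 = 15
j=3,k=1: total = 15+3 = 18
j=3,k=2: total = 18+6 = 24
j=3,k=3: total = 24+9 = 33
j=3,k=4: total = 33+12 = 45
j=4,k=0: total = 45+0 = 45
j=4,k=1: total = 45+4 = 49
j=4,k=2: total = 49+8 = 57
j=4,k=3: total = 57+12 = 69
j=4,k=4: total = 69+16 = 85
j=4,k=5: total = 85+20 = 105

105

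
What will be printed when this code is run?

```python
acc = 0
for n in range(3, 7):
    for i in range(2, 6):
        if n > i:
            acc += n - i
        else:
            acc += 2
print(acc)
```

32

n=3,i=2: 3>2, acc = 0+1 = 1
n=3,i=3: not 3>3, acc = 1+2 = 3
n=3,i=4: not 3>4, acc = 3+2 = 5
n=3,i=5: not 3>5, acc = 5+2 = 7
n=4,i=2: 4>2, acc = 7+2 = 9
n=4,i=3: 4>3, acc = 9+1 = 10
n=4,i=4: not 4>4, acc = 10+2 = 12
n=4,i=5: not 4>5, acc = 12+2 = 14
n=5,i=2: 5>2, acc = 14+3 = 17
n=5,i=3: 5>3, acc = 17+2 = 19
n=5,i=4: 5>4, acc = 19+1 = 20
n=5,i=5: not 5>5, acc = 20+2 = 22
n=6,i=2: 6>2, acc = 22+4 = 26
n=6,i=3: 6>3, acc = 26+3 = 29
n=6,i=4: 6>4, acc = 29+2 = 31
n=6,i=5: 6>5, acc = 31+1 = 32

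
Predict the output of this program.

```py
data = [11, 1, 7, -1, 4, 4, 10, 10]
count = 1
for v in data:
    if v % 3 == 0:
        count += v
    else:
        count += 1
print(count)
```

9

v=11: not %3==0, count = 1+1 = 2
v=1: not %3==0, count = 2+1 = 3
v=7: not %3==0, count = 3+1 = 4
v=-1: not %3==0, count = 4+1 = 5
v=4: not %3==0, count = 5+1 = 6
v=4: not %3==0, count = 6+1 = 7
v=10: not %3==0, count = 7+1 = 8
v=10: not %3==0, count = 8+1 = 9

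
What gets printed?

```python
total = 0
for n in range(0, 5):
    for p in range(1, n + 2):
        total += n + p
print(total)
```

n=0,p=1: total = 0+1 = 1
n=1,p=1: total = 1+2 = 3
n=1,p=2: total = 3+3 = 6
n=2,p=1: total = 6+3 = 9
n=2,p=2: total = 9+4 = 13
n=2,p=3: total = 13+5 = 18
n=3,p=1: total = 18+4 = 22
n=3,p=2: total = 22+5 = 27
n=3,p=3: total = 27+6 = 33
n=3,p=4: total = 33+7 = 40
n=4,p=1: total = 40+5 = 45
n=4,p=2: total = 45+6 = 51
n=4,p=3: total = 51+7 = 58
n=4,p=4: total = 58+8 = 66
n=4,p=5: total = 66+9 = 75

75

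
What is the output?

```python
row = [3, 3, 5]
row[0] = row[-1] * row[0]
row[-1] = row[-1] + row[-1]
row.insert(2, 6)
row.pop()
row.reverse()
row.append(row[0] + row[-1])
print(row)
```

[6, 3, 15, 21]

row[0] = row[-1]*row[0] = 5*3 = 15 → [15, 3, 5]
row[-1] = row[-1]+row[-1] = 5+5 = 10 → [15, 3, 10]
insert 6 at 2 → [15, 3, 6, 10]
pop() removes 10 → [15, 3, 6]
reverse → [6, 3, 15]
append row[0]+row[-1] = 6+15 = 21 → [6, 3, 15, 21]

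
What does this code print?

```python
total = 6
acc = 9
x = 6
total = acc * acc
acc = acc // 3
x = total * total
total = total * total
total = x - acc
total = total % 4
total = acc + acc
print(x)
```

total = 9*9 = 81
acc = 9//3 = 3
x = 81*81 = 6561
total = 81*81 = 6561
total = 6561-3 = 6558
total = 6558%4 = 2
total = 3+3 = 6

6561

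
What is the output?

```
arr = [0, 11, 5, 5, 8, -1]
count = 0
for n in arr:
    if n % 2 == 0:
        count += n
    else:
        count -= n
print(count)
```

n=0: even, count = 0+0 = 0
n=11: not even, count = 0-11 = -11
n=5: not even, count = (-11)-5 = -16
n=5: not even, count = (-16)-5 = -21
n=8: even, count = (-21)+8 = -13
n=-1: not even, count = (-13)-(-1) = -12

-12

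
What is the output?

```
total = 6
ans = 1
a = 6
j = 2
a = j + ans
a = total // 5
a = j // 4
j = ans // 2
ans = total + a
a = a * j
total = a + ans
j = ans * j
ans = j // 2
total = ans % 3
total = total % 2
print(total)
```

a = 2+1 = 3
a = 6//5 = 1
a = 2//4 = 0
j = 1//2 = 0
ans = 6+0 = 6
a = 0*0 = 0
total = 0+6 = 6
j = 6*0 = 0
ans = 0//2 = 0
total = 0%3 = 0
total = 0%2 = 0

0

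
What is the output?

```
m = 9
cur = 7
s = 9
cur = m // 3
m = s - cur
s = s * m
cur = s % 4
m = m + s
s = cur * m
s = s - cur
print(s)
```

118

cur = 9//3 = 3
m = 9-3 = 6
s = 9*6 = 54
cur = 54%4 = 2
m = 6+54 = 60
s = 2*60 = 120
s = 120-2 = 118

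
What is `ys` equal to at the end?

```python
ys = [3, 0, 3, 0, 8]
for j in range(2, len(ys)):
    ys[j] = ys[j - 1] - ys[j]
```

j=2: ys[2] = 0-3 = -3 → [3, 0, -3, 0, 8]
j=3: ys[3] = (-3)-0 = -3 → [3, 0, -3, -3, 8]
j=4: ys[4] = (-3)-8 = -11 → [3, 0, -3, -3, -11]

[3, 0, -3, -3, -11]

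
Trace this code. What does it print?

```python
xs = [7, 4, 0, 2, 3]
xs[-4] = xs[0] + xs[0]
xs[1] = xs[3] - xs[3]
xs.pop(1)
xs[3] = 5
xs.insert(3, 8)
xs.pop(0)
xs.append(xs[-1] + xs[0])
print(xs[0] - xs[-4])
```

xs[-4] = xs[0]+xs[0] = 7+7 = 14 → [7, 14, 0, 2, 3]
xs[1] = xs[3]-xs[3] = 2-2 = 0 → [7, 0, 0, 2, 3]
pop(1) removes 0 → [7, 0, 2, 3]
xs[3] = 5 → [7, 0, 2, 5]
insert 8 at 3 → [7, 0, 2, 8, 5]
pop(0) removes 7 → [0, 2, 8, 5]
append xs[-1]+xs[0] = 5+0 = 5 → [0, 2, 8, 5, 5]
xs[0]-xs[-4] = 0-2 = -2

-2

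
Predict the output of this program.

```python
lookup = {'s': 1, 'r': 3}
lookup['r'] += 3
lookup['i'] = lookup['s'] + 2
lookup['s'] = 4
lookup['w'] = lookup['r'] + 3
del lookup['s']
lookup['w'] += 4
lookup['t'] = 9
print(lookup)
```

lookup['r'] = 3+3 = 6 → {'s': 1, 'r': 6}
lookup['i'] = lookup['s']+2 = 3 → {'s': 1, 'r': 6, 'i': 3}
lookup['s'] = 4 → {'s': 4, 'r': 6, 'i': 3}
lookup['w'] = lookup['r']+3 = 9 → {'s': 4, 'r': 6, 'i': 3, 'w': 9}
del 's' → {'r': 6, 'i': 3, 'w': 9}
lookup['w'] = 9+4 = 13 → {'r': 6, 'i': 3, 'w': 13}
lookup['t'] = 9 → {'r': 6, 'i': 3, 'w': 13, 't': 9}

{'r': 6, 'i': 3, 'w': 13, 't': 9}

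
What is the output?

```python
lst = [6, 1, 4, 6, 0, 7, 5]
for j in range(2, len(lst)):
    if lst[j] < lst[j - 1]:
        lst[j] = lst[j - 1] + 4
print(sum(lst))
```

59

j=2: 4>=1, unchanged → [6, 1, 4, 6, 0, 7, 5]
j=3: 6>=4, unchanged → [6, 1, 4, 6, 0, 7, 5]
j=4: 0<6, lst[4] = 6+4 = 10 → [6, 1, 4, 6, 10, 7, 5]
j=5: 7<10, lst[5] = 10+4 = 14 → [6, 1, 4, 6, 10, 14, 5]
j=6: 5<14, lst[6] = 14+4 = 18 → [6, 1, 4, 6, 10, 14, 18]
sum = 59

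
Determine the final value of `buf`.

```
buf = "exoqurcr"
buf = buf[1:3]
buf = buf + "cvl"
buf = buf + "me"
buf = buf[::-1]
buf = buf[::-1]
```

slice [1:3] → 'xo'
+ 'cvl' → 'xocvl'
+ 'me' → 'xocvlme'
reverse → 'emlvcox'
reverse → 'xocvlme'

'xocvlme'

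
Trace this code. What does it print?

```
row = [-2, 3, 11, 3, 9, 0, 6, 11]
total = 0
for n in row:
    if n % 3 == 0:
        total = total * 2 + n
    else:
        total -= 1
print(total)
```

n=-2: not %3==0, total = 0-1 = -1
n=3: %3==0, total = (-1)*2+3 = 1
n=11: not %3==0, total = 1-1 = 0
n=3: %3==0, total = 0*2+3 = 3
n=9: %3==0, total = 3*2+9 = 15
n=0: %3==0, total = 15*2+0 = 30
n=6: %3==0, total = 30*2+6 = 66
n=11: not %3==0, total = 66-1 = 65

65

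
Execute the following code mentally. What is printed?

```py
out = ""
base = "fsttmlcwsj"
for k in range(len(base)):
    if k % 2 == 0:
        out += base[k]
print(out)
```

ftmcs

k=0: add 'f' → 'f'
k=1: skip
k=2: add 't' → 'ft'
k=3: skip
k=4: add 'm' → 'ftm'
k=5: skip
k=6: add 'c' → 'ftmc'
k=7: skip
k=8: add 's' → 'ftmcs'
k=9: skip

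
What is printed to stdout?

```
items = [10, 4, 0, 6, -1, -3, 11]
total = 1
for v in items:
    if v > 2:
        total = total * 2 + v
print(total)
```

v=10: >2, total = 1*2+10 = 12
v=4: >2, total = 12*2+4 = 28
v=0: not >2
v=6: >2, total = 28*2+6 = 62
v=-1: not >2
v=-3: not >2
v=11: >2, total = 62*2+11 = 135

135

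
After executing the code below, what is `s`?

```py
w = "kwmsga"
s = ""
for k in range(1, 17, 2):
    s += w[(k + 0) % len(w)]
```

k=1: add w[1]='w' → 'w'
k=3: add w[3]='s' → 'ws'
k=5: add w[5]='a' → 'wsa'
k=7: add w[1]='w' → 'wsaw'
k=9: add w[3]='s' → 'wsaws'
k=11: add w[5]='a' → 'wsawsa'
k=13: add w[1]='w' → 'wsawsaw'
k=15: add w[3]='s' → 'wsawsaws'

'wsawsaws'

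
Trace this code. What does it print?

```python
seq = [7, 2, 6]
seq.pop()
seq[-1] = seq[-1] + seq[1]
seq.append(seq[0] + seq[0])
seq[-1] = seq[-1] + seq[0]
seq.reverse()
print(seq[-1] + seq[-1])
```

14

pop() removes 6 → [7, 2]
seq[-1] = seq[-1]+seq[1] = 2+2 = 4 → [7, 4]
append seq[0]+seq[0] = 7+7 = 14 → [7, 4, 14]
seq[-1] = seq[-1]+seq[0] = 14+7 = 21 → [7, 4, 21]
reverse → [21, 4, 7]
seq[-1]+seq[-1] = 7+7 = 14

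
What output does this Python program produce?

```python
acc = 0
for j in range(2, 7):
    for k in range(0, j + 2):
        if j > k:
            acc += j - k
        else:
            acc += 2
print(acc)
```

75

j=2,k=0: 2>0, acc = 0+2 = 2
j=2,k=1: 2>1, acc = 2+1 = 3
j=2,k=2: not 2>2, acc = 3+2 = 5
j=2,k=3: not 2>3, acc = 5+2 = 7
j=3,k=0: 3>0, acc = 7+3 = 10
j=3,k=1: 3>1, acc = 10+2 = 12
j=3,k=2: 3>2, acc = 12+1 = 13
j=3,k=3: not 3>3, acc = 13+2 = 15
j=3,k=4: not 3>4, acc = 15+2 = 17
j=4,k=0: 4>0, acc = 17+4 = 21
j=4,k=1: 4>1, acc = 21+3 = 24
j=4,k=2: 4>2, acc = 24+2 = 26
j=4,k=3: 4>3, acc = 26+1 = 27
j=4,k=4: not 4>4, acc = 27+2 = 29
j=4,k=5: not 4>5, acc = 29+2 = 31
j=5,k=0: 5>0, acc = 31+5 = 36
j=5,k=1: 5>1, acc = 36+4 = 40
j=5,k=2: 5>2, acc = 40+3 = 43
j=5,k=3: 5>3, acc = 43+2 = 45
j=5,k=4: 5>4, acc = 45+1 = 46
j=5,k=5: not 5>5, acc = 46+2 = 48
j=5,k=6: not 5>6, acc = 48+2 = 50
j=6,k=0: 6>0, acc = 50+6 = 56
j=6,k=1: 6>1, acc = 56+5 = 61
j=6,k=2: 6>2, acc = 61+4 = 65
j=6,k=3: 6>3, acc = 65+3 = 68
j=6,k=4: 6>4, acc = 68+2 = 70
j=6,k=5: 6>5, acc = 70+1 = 71
j=6,k=6: not 6>6, acc = 71+2 = 73
j=6,k=7: not 6>7, acc = 73+2 = 75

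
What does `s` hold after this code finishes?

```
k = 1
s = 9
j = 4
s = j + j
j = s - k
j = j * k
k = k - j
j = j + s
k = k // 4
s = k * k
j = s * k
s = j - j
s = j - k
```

-6

s = 4+4 = 8
j = 8-1 = 7
j = 7*1 = 7
k = 1-7 = -6
j = 7+8 = 15
k = (-6)//4 = -2
s = (-2)*(-2) = 4
j = 4*(-2) = -8
s = (-8)-(-8) = 0
s = (-8)-(-2) = -6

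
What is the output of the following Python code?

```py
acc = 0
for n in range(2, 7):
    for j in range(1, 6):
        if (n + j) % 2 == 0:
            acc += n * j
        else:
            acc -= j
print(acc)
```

n=2,j=1: odd sum, acc = 0-1 = -1
n=2,j=2: even sum, acc = (-1)+4 = 3
n=2,j=3: odd sum, acc = 3-3 = 0
n=2,j=4: even sum, acc = 0+8 = 8
n=2,j=5: odd sum, acc = 8-5 = 3
n=3,j=1: even sum, acc = 3+3 = 6
n=3,j=2: odd sum, acc = 6-2 = 4
n=3,j=3: even sum, acc = 4+9 = 13
n=3,j=4: odd sum, acc = 13-4 = 9
n=3,j=5: even sum, acc = 9+15 = 24
n=4,j=1: odd sum, acc = 24-1 = 23
n=4,j=2: even sum, acc = 23+8 = 31
n=4,j=3: odd sum, acc = 31-3 = 28
n=4,j=4: even sum, acc = 28+16 = 44
n=4,j=5: odd sum, acc = 44-5 = 39
n=5,j=1: even sum, acc = 39+5 = 44
n=5,j=2: odd sum, acc = 44-2 = 42
n=5,j=3: even sum, acc = 42+15 = 57
n=5,j=4: odd sum, acc = 57-4 = 53
n=5,j=5: even sum, acc = 53+25 = 78
n=6,j=1: odd sum, acc = 78-1 = 77
n=6,j=2: even sum, acc = 77+12 = 89
n=6,j=3: odd sum, acc = 89-3 = 86
n=6,j=4: even sum, acc = 86+24 = 110
n=6,j=5: odd sum, acc = 110-5 = 105

105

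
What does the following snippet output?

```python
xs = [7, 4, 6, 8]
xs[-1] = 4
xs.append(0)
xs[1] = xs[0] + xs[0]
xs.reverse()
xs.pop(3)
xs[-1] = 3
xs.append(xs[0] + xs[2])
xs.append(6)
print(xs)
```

xs[-1] = 4 → [7, 4, 6, 4]
append 0 → [7, 4, 6, 4, 0]
xs[1] = xs[0]+xs[0] = 7+7 = 14 → [7, 14, 6, 4, 0]
reverse → [0, 4, 6, 14, 7]
pop(3) removes 14 → [0, 4, 6, 7]
xs[-1] = 3 → [0, 4, 6, 3]
append xs[0]+xs[2] = 0+6 = 6 → [0, 4, 6, 3, 6]
append 6 → [0, 4, 6, 3, 6, 6]

[0, 4, 6, 3, 6, 6]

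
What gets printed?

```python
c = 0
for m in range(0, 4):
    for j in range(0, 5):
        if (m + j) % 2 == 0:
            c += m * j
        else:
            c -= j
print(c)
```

m=0,j=0: even sum, c = 0+0 = 0
m=0,j=1: odd sum, c = 0-1 = -1
m=0,j=2: even sum, c = (-1)+0 = -1
m=0,j=3: odd sum, c = (-1)-3 = -4
m=0,j=4: even sum, c = (-4)+0 = -4
m=1,j=0: odd sum, c = (-4)-0 = -4
m=1,j=1: even sum, c = (-4)+1 = -3
m=1,j=2: odd sum, c = (-3)-2 = -5
m=1,j=3: even sum, c = (-5)+3 = -2
m=1,j=4: odd sum, c = (-2)-4 = -6
m=2,j=0: even sum, c = (-6)+0 = -6
m=2,j=1: odd sum, c = (-6)-1 = -7
m=2,j=2: even sum, c = (-7)+4 = -3
m=2,j=3: odd sum, c = (-3)-3 = -6
m=2,j=4: even sum, c = (-6)+8 = 2
m=3,j=0: odd sum, c = 2-0 = 2
m=3,j=1: even sum, c = 2+3 = 5
m=3,j=2: odd sum, c = 5-2 = 3
m=3,j=3: even sum, c = 3+9 = 12
m=3,j=4: odd sum, c = 12-4 = 8

8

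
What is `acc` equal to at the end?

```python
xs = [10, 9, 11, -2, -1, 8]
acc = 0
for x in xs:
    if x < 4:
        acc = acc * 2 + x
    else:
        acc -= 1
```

x=10: not <4, acc = 0-1 = -1
x=9: not <4, acc = (-1)-1 = -2
x=11: not <4, acc = (-2)-1 = -3
x=-2: <4, acc = (-3)*2+(-2) = -8
x=-1: <4, acc = (-8)*2+(-1) = -17
x=8: not <4, acc = (-17)-1 = -18

-18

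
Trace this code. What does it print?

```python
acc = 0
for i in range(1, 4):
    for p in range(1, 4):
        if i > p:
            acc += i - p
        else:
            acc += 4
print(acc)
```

28

i=1,p=1: not 1>1, acc = 0+4 = 4
i=1,p=2: not 1>2, acc = 4+4 = 8
i=1,p=3: not 1>3, acc = 8+4 = 12
i=2,p=1: 2>1, acc = 12+1 = 13
i=2,p=2: not 2>2, acc = 13+4 = 17
i=2,p=3: not 2>3, acc = 17+4 = 21
i=3,p=1: 3>1, acc = 21+2 = 23
i=3,p=2: 3>2, acc = 23+1 = 24
i=3,p=3: not 3>3, acc = 24+4 = 28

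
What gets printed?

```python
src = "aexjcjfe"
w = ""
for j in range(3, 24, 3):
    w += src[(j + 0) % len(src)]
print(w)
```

jfecexj

j=3: add src[3]='j' → 'j'
j=6: add src[6]='f' → 'jf'
j=9: add src[1]='e' → 'jfe'
j=12: add src[4]='c' → 'jfec'
j=15: add src[7]='e' → 'jfece'
j=18: add src[2]='x' → 'jfecex'
j=21: add src[5]='j' → 'jfecexj'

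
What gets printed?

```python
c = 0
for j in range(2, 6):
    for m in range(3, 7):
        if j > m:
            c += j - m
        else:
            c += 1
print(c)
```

j=2,m=3: not 2>3, c = 0+1 = 1
j=2,m=4: not 2>4, c = 1+1 = 2
j=2,m=5: not 2>5, c = 2+1 = 3
j=2,m=6: not 2>6, c = 3+1 = 4
j=3,m=3: not 3>3, c = 4+1 = 5
j=3,m=4: not 3>4, c = 5+1 = 6
j=3,m=5: not 3>5, c = 6+1 = 7
j=3,m=6: not 3>6, c = 7+1 = 8
j=4,m=3: 4>3, c = 8+1 = 9
j=4,m=4: not 4>4, c = 9+1 = 10
j=4,m=5: not 4>5, c = 10+1 = 11
j=4,m=6: not 4>6, c = 11+1 = 12
j=5,m=3: 5>3, c = 12+2 = 14
j=5,m=4: 5>4, c = 14+1 = 15
j=5,m=5: not 5>5, c = 15+1 = 16
j=5,m=6: not 5>6, c = 16+1 = 17

17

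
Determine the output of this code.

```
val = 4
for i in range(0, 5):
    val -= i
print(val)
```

i=0: val = 4-0 = 4
i=1: val = 4-1 = 3
i=2: val = 3-2 = 1
i=3: val = 1-3 = -2
i=4: val = (-2)-4 = -6

-6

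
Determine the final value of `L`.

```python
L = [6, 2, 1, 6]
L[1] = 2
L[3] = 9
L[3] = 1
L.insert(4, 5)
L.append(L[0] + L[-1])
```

[6, 2, 1, 1, 5, 11]

L[1] = 2 → [6, 2, 1, 6]
L[3] = 9 → [6, 2, 1, 9]
L[3] = 1 → [6, 2, 1, 1]
insert 5 at 4 → [6, 2, 1, 1, 5]
append L[0]+L[-1] = 6+5 = 11 → [6, 2, 1, 1, 5, 11]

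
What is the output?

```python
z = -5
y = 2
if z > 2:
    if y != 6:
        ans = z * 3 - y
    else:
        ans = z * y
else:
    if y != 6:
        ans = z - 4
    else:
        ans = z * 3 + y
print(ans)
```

z=-5, y=2
z > 2 is False; y != 6 is True
→ ans = z - 4 = -9

-9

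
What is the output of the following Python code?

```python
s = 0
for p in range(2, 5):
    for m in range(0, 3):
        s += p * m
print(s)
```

p=2,m=0: s = 0+0 = 0
p=2,m=1: s = 0+2 = 2
p=2,m=2: s = 2+4 = 6
p=3,m=0: s = 6+0 = 6
p=3,m=1: s = 6+3 = 9
p=3,m=2: s = 9+6 = 15
p=4,m=0: s = 15+0 = 15
p=4,m=1: s = 15+4 = 19
p=4,m=2: s = 19+8 = 27

27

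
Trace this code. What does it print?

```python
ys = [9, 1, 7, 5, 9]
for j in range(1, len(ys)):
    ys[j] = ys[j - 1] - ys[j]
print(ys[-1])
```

j=1: ys[1] = 9-1 = 8 → [9, 8, 7, 5, 9]
j=2: ys[2] = 8-7 = 1 → [9, 8, 1, 5, 9]
j=3: ys[3] = 1-5 = -4 → [9, 8, 1, -4, 9]
j=4: ys[4] = (-4)-9 = -13 → [9, 8, 1, -4, -13]

-13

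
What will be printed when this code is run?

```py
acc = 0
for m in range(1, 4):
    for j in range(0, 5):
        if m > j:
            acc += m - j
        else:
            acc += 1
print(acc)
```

19

m=1,j=0: 1>0, acc = 0+1 = 1
m=1,j=1: not 1>1, acc = 1+1 = 2
m=1,j=2: not 1>2, acc = 2+1 = 3
m=1,j=3: not 1>3, acc = 3+1 = 4
m=1,j=4: not 1>4, acc = 4+1 = 5
m=2,j=0: 2>0, acc = 5+2 = 7
m=2,j=1: 2>1, acc = 7+1 = 8
m=2,j=2: not 2>2, acc = 8+1 = 9
m=2,j=3: not 2>3, acc = 9+1 = 10
m=2,j=4: not 2>4, acc = 10+1 = 11
m=3,j=0: 3>0, acc = 11+3 = 14
m=3,j=1: 3>1, acc = 14+2 = 16
m=3,j=2: 3>2, acc = 16+1 = 17
m=3,j=3: not 3>3, acc = 17+1 = 18
m=3,j=4: not 3>4, acc = 18+1 = 19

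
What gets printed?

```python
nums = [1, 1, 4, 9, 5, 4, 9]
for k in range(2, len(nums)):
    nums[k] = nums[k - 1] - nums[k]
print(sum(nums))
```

k=2: nums[2] = 1-4 = -3 → [1, 1, -3, 9, 5, 4, 9]
k=3: nums[3] = (-3)-9 = -12 → [1, 1, -3, -12, 5, 4, 9]
k=4: nums[4] = (-12)-5 = -17 → [1, 1, -3, -12, -17, 4, 9]
k=5: nums[5] = (-17)-4 = -21 → [1, 1, -3, -12, -17, -21, 9]
k=6: nums[6] = (-21)-9 = -30 → [1, 1, -3, -12, -17, -21, -30]
sum = -81

-81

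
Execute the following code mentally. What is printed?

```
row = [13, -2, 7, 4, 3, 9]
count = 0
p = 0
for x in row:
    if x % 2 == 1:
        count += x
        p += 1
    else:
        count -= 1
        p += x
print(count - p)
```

24

x=13: odd, count = 0+13 = 13; p=1
x=-2: not odd, count = 13-1 = 12; p=-1
x=7: odd, count = 12+7 = 19; p=0
x=4: not odd, count = 19-1 = 18; p=4
x=3: odd, count = 18+3 = 21; p=5
x=9: odd, count = 21+9 = 30; p=6
count-p = 30-6 = 24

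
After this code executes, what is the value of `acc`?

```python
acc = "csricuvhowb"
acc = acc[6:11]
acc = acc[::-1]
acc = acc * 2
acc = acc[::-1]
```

slice [6:11] → 'vhowb'
reverse → 'bwohv'
repeat ×2 → 'bwohvbwohv'
reverse → 'vhowbvhowb'

'vhowbvhowb'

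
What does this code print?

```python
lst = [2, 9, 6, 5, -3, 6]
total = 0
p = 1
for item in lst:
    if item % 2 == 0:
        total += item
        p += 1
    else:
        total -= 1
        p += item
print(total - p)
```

-4

item=2: even, total = 0+2 = 2; p=2
item=9: not even, total = 2-1 = 1; p=11
item=6: even, total = 1+6 = 7; p=12
item=5: not even, total = 7-1 = 6; p=17
item=-3: not even, total = 6-1 = 5; p=14
item=6: even, total = 5+6 = 11; p=15
total-p = 11-15 = -4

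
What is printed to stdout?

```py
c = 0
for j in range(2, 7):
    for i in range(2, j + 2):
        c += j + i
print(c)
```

165

j=2,i=2: c = 0+4 = 4
j=2,i=3: c = 4+5 = 9
j=3,i=2: c = 9+5 = 14
j=3,i=3: c = 14+6 = 20
j=3,i=4: c = 20+7 = 27
j=4,i=2: c = 27+6 = 33
j=4,i=3: c = 33+7 = 40
j=4,i=4: c = 40+8 = 48
j=4,i=5: c = 48+9 = 57
j=5,i=2: c = 57+7 = 64
j=5,i=3: c = 64+8 = 72
j=5,i=4: c = 72+9 = 81
j=5,i=5: c = 81+10 = 91
j=5,i=6: c = 91+11 = 102
j=6,i=2: c = 102+8 = 110
j=6,i=3: c = 110+9 = 119
j=6,i=4: c = 119+10 = 129
j=6,i=5: c = 129+11 = 140
j=6,i=6: c = 140+12 = 152
j=6,i=7: c = 152+13 = 165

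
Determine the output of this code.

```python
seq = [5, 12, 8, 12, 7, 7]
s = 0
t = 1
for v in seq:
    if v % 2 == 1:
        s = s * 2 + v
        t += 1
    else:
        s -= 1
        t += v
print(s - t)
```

v=5: odd, s = 0*2+5 = 5; t=2
v=12: not odd, s = 5-1 = 4; t=14
v=8: not odd, s = 4-1 = 3; t=22
v=12: not odd, s = 3-1 = 2; t=34
v=7: odd, s = 2*2+7 = 11; t=35
v=7: odd, s = 11*2+7 = 29; t=36
s-t = 29-36 = -7

-7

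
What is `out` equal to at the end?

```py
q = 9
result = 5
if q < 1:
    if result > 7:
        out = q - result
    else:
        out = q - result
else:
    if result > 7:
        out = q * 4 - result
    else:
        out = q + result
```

q=9, result=5
q < 1 is False; result > 7 is False
→ out = q + result = 14

14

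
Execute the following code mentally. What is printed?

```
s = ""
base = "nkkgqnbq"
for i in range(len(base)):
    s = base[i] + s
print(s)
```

i=0: prepend 'n' → 'n'
i=1: prepend 'k' → 'kn'
i=2: prepend 'k' → 'kkn'
i=3: prepend 'g' → 'gkkn'
i=4: prepend 'q' → 'qgkkn'
i=5: prepend 'n' → 'nqgkkn'
i=6: prepend 'b' → 'bnqgkkn'
i=7: prepend 'q' → 'qbnqgkkn'

qbnqgkkn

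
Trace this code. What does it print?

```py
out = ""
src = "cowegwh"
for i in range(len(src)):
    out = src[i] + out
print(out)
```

hwgewoc

i=0: prepend 'c' → 'c'
i=1: prepend 'o' → 'oc'
i=2: prepend 'w' → 'woc'
i=3: prepend 'e' → 'ewoc'
i=4: prepend 'g' → 'gewoc'
i=5: prepend 'w' → 'wgewoc'
i=6: prepend 'h' → 'hwgewoc'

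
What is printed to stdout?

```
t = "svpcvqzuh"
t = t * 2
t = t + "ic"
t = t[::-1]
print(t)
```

cihuzqvcpvshuzqvcpvs

repeat ×2 → 'svpcvqzuhsvpcvqzuh'
+ 'ic' → 'svpcvqzuhsvpcvqzuhic'
reverse → 'cihuzqvcpvshuzqvcpvs'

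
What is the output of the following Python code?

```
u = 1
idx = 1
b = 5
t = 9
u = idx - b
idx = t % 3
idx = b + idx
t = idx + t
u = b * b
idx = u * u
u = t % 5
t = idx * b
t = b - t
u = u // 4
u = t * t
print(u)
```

9734400

u = 1-5 = -4
idx = 9%3 = 0
idx = 5+0 = 5
t = 5+9 = 14
u = 5*5 = 25
idx = 25*25 = 625
u = 14%5 = 4
t = 625*5 = 3125
t = 5-3125 = -3120
u = 4//4 = 1
u = (-3120)*(-3120) = 9734400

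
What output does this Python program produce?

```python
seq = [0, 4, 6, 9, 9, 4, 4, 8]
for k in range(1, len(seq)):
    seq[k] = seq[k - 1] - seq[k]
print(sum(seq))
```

-173

k=1: seq[1] = 0-4 = -4 → [0, -4, 6, 9, 9, 4, 4, 8]
k=2: seq[2] = (-4)-6 = -10 → [0, -4, -10, 9, 9, 4, 4, 8]
k=3: seq[3] = (-10)-9 = -19 → [0, -4, -10, -19, 9, 4, 4, 8]
k=4: seq[4] = (-19)-9 = -28 → [0, -4, -10, -19, -28, 4, 4, 8]
k=5: seq[5] = (-28)-4 = -32 → [0, -4, -10, -19, -28, -32, 4, 8]
k=6: seq[6] = (-32)-4 = -36 → [0, -4, -10, -19, -28, -32, -36, 8]
k=7: seq[7] = (-36)-8 = -44 → [0, -4, -10, -19, -28, -32, -36, -44]
sum = -173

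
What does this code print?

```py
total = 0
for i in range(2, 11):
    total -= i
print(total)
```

-54

i=2: total = 0-2 = -2
i=3: total = (-2)-3 = -5
i=4: total = (-5)-4 = -9
i=5: total = (-9)-5 = -14
i=6: total = (-14)-6 = -20
i=7: total = (-20)-7 = -27
i=8: total = (-27)-8 = -35
i=9: total = (-35)-9 = -44
i=10: total = (-44)-10 = -54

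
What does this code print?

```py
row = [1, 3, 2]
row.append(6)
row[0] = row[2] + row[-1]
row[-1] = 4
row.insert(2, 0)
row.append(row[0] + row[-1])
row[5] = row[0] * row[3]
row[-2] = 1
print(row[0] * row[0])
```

64

append 6 → [1, 3, 2, 6]
row[0] = row[2]+row[-1] = 2+6 = 8 → [8, 3, 2, 6]
row[-1] = 4 → [8, 3, 2, 4]
insert 0 at 2 → [8, 3, 0, 2, 4]
append row[0]+row[-1] = 8+4 = 12 → [8, 3, 0, 2, 4, 12]
row[5] = row[0]*row[3] = 8*2 = 16 → [8, 3, 0, 2, 4, 16]
row[-2] = 1 → [8, 3, 0, 2, 1, 16]
row[0]*row[0] = 8*8 = 64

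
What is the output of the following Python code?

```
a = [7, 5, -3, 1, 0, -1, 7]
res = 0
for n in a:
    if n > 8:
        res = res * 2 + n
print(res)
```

n=7: not >8
n=5: not >8
n=-3: not >8
n=1: not >8
n=0: not >8
n=-1: not >8
n=7: not >8

0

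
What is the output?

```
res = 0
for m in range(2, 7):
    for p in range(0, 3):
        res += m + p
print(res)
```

m=2,p=0: res = 0+2 = 2
m=2,p=1: res = 2+3 = 5
m=2,p=2: res = 5+4 = 9
m=3,p=0: res = 9+3 = 12
m=3,p=1: res = 12+4 = 16
m=3,p=2: res = 16+5 = 21
m=4,p=0: res = 21+4 = 25
m=4,p=1: res = 25+5 = 30
m=4,p=2: res = 30+6 = 36
m=5,p=0: res = 36+5 = 41
m=5,p=1: res = 41+6 = 47
m=5,p=2: res = 47+7 = 54
m=6,p=0: res = 54+6 = 60
m=6,p=1: res = 60+7 = 67
m=6,p=2: res = 67+8 = 75

75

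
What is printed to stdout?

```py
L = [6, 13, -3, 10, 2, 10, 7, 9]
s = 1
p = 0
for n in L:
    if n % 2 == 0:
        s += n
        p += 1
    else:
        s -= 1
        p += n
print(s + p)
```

55

n=6: even, s = 1+6 = 7; p=1
n=13: not even, s = 7-1 = 6; p=14
n=-3: not even, s = 6-1 = 5; p=11
n=10: even, s = 5+10 = 15; p=12
n=2: even, s = 15+2 = 17; p=13
n=10: even, s = 17+10 = 27; p=14
n=7: not even, s = 27-1 = 26; p=21
n=9: not even, s = 26-1 = 25; p=30
s+p = 25+30 = 55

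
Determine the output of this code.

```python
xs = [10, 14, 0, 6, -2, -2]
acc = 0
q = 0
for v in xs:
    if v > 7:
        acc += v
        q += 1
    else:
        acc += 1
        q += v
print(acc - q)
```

24

v=10: >7, acc = 0+10 = 10; q=1
v=14: >7, acc = 10+14 = 24; q=2
v=0: not >7, acc = 24+1 = 25; q=2
v=6: not >7, acc = 25+1 = 26; q=8
v=-2: not >7, acc = 26+1 = 27; q=6
v=-2: not >7, acc = 27+1 = 28; q=4
acc-q = 28-4 = 24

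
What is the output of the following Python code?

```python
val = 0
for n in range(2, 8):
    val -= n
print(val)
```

n=2: val = 0-2 = -2
n=3: val = (-2)-3 = -5
n=4: val = (-5)-4 = -9
n=5: val = (-9)-5 = -14
n=6: val = (-14)-6 = -20
n=7: val = (-20)-7 = -27

-27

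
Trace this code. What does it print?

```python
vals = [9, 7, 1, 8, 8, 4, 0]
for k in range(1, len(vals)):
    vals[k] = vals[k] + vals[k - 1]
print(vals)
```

k=1: vals[1] = 7+9 = 16 → [9, 16, 1, 8, 8, 4, 0]
k=2: vals[2] = 1+16 = 17 → [9, 16, 17, 8, 8, 4, 0]
k=3: vals[3] = 8+17 = 25 → [9, 16, 17, 25, 8, 4, 0]
k=4: vals[4] = 8+25 = 33 → [9, 16, 17, 25, 33, 4, 0]
k=5: vals[5] = 4+33 = 37 → [9, 16, 17, 25, 33, 37, 0]
k=6: vals[6] = 0+37 = 37 → [9, 16, 17, 25, 33, 37, 37]

[9, 16, 17, 25, 33, 37, 37]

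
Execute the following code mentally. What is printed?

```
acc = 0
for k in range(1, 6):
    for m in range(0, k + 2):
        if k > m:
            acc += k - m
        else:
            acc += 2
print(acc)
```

k=1,m=0: 1>0, acc = 0+1 = 1
k=1,m=1: not 1>1, acc = 1+2 = 3
k=1,m=2: not 1>2, acc = 3+2 = 5
k=2,m=0: 2>0, acc = 5+2 = 7
k=2,m=1: 2>1, acc = 7+1 = 8
k=2,m=2: not 2>2, acc = 8+2 = 10
k=2,m=3: not 2>3, acc = 10+2 = 12
k=3,m=0: 3>0, acc = 12+3 = 15
k=3,m=1: 3>1, acc = 15+2 = 17
k=3,m=2: 3>2, acc = 17+1 = 18
k=3,m=3: not 3>3, acc = 18+2 = 20
k=3,m=4: not 3>4, acc = 20+2 = 22
k=4,m=0: 4>0, acc = 22+4 = 26
k=4,m=1: 4>1, acc = 26+3 = 29
k=4,m=2: 4>2, acc = 29+2 = 31
k=4,m=3: 4>3, acc = 31+1 = 32
k=4,m=4: not 4>4, acc = 32+2 = 34
k=4,m=5: not 4>5, acc = 34+2 = 36
k=5,m=0: 5>0, acc = 36+5 = 41
k=5,m=1: 5>1, acc = 41+4 = 45
k=5,m=2: 5>2, acc = 45+3 = 48
k=5,m=3: 5>3, acc = 48+2 = 50
k=5,m=4: 5>4, acc = 50+1 = 51
k=5,m=5: not 5>5, acc = 51+2 = 53
k=5,m=6: not 5>6, acc = 53+2 = 55

55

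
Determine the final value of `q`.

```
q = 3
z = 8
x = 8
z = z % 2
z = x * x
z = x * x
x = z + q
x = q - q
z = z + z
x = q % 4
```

z = 8%2 = 0
z = 8*8 = 64
z = 8*8 = 64
x = 64+3 = 67
x = 3-3 = 0
z = 64+64 = 128
x = 3%4 = 3

3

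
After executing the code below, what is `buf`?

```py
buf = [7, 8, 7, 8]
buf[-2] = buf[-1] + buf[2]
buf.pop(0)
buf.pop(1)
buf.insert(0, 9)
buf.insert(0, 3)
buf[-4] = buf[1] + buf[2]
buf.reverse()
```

buf[-2] = buf[-1]+buf[2] = 8+7 = 15 → [7, 8, 15, 8]
pop(0) removes 7 → [8, 15, 8]
pop(1) removes 15 → [8, 8]
insert 9 at 0 → [9, 8, 8]
insert 3 at 0 → [3, 9, 8, 8]
buf[-4] = buf[1]+buf[2] = 9+8 = 17 → [17, 9, 8, 8]
reverse → [8, 8, 9, 17]

[8, 8, 9, 17]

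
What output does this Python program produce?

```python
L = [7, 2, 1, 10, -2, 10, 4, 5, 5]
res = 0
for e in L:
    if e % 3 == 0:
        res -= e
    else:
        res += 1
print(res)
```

9

e=7: not %3==0, res = 0+1 = 1
e=2: not %3==0, res = 1+1 = 2
e=1: not %3==0, res = 2+1 = 3
e=10: not %3==0, res = 3+1 = 4
e=-2: not %3==0, res = 4+1 = 5
e=10: not %3==0, res = 5+1 = 6
e=4: not %3==0, res = 6+1 = 7
e=5: not %3==0, res = 7+1 = 8
e=5: not %3==0, res = 8+1 = 9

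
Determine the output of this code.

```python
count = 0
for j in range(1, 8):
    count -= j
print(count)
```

-28

j=1: count = 0-1 = -1
j=2: count = (-1)-2 = -3
j=3: count = (-3)-3 = -6
j=4: count = (-6)-4 = -10
j=5: count = (-10)-5 = -15
j=6: count = (-15)-6 = -21
j=7: count = (-21)-7 = -28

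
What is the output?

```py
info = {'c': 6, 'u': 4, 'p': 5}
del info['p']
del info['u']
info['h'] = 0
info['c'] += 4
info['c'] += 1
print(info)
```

del 'p' → {'c': 6, 'u': 4}
del 'u' → {'c': 6}
info['h'] = 0 → {'c': 6, 'h': 0}
info['c'] = 6+4 = 10 → {'c': 10, 'h': 0}
info['c'] = 10+1 = 11 → {'c': 11, 'h': 0}

{'c': 11, 'h': 0}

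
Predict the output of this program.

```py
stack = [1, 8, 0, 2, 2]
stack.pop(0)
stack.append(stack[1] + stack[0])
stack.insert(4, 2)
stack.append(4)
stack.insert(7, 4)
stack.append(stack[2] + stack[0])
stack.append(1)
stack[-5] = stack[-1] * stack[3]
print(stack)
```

[8, 0, 2, 2, 2, 2, 4, 4, 10, 1]

pop(0) removes 1 → [8, 0, 2, 2]
append stack[1]+stack[0] = 0+8 = 8 → [8, 0, 2, 2, 8]
insert 2 at 4 → [8, 0, 2, 2, 2, 8]
append 4 → [8, 0, 2, 2, 2, 8, 4]
insert 4 at 7 → [8, 0, 2, 2, 2, 8, 4, 4]
append stack[2]+stack[0] = 2+8 = 10 → [8, 0, 2, 2, 2, 8, 4, 4, 10]
append 1 → [8, 0, 2, 2, 2, 8, 4, 4, 10, 1]
stack[-5] = stack[-1]*stack[3] = 1*2 = 2 → [8, 0, 2, 2, 2, 2, 4, 4, 10, 1]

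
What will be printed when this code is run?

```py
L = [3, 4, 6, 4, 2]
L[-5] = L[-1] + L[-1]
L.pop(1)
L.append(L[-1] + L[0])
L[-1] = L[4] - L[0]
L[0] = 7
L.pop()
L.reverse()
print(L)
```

L[-5] = L[-1]+L[-1] = 2+2 = 4 → [4, 4, 6, 4, 2]
pop(1) removes 4 → [4, 6, 4, 2]
append L[-1]+L[0] = 2+4 = 6 → [4, 6, 4, 2, 6]
L[-1] = L[4]-L[0] = 6-4 = 2 → [4, 6, 4, 2, 2]
L[0] = 7 → [7, 6, 4, 2, 2]
pop() removes 2 → [7, 6, 4, 2]
reverse → [2, 4, 6, 7]

[2, 4, 6, 7]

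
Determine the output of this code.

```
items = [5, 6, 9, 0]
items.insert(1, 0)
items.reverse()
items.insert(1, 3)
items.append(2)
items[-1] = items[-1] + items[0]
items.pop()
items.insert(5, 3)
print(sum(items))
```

26

insert 0 at 1 → [5, 0, 6, 9, 0]
reverse → [0, 9, 6, 0, 5]
insert 3 at 1 → [0, 3, 9, 6, 0, 5]
append 2 → [0, 3, 9, 6, 0, 5, 2]
items[-1] = items[-1]+items[0] = 2+0 = 2 → [0, 3, 9, 6, 0, 5, 2]
pop() removes 2 → [0, 3, 9, 6, 0, 5]
insert 3 at 5 → [0, 3, 9, 6, 0, 3, 5]
sum = 26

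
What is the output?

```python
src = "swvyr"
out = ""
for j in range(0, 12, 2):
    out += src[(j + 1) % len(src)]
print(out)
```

wysvrw

j=0: add src[1]='w' → 'w'
j=2: add src[3]='y' → 'wy'
j=4: add src[0]='s' → 'wys'
j=6: add src[2]='v' → 'wysv'
j=8: add src[4]='r' → 'wysvr'
j=10: add src[1]='w' → 'wysvrw'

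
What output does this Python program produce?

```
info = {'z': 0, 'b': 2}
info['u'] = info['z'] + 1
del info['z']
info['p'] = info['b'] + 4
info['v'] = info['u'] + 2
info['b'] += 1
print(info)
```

{'b': 3, 'u': 1, 'p': 6, 'v': 3}

info['u'] = info['z']+1 = 1 → {'z': 0, 'b': 2, 'u': 1}
del 'z' → {'b': 2, 'u': 1}
info['p'] = info['b']+4 = 6 → {'b': 2, 'u': 1, 'p': 6}
info['v'] = info['u']+2 = 3 → {'b': 2, 'u': 1, 'p': 6, 'v': 3}
info['b'] = 2+1 = 3 → {'b': 3, 'u': 1, 'p': 6, 'v': 3}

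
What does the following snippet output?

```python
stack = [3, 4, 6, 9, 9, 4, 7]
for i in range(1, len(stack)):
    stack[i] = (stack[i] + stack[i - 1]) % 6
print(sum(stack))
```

i=1: stack[1] = (4+3)%6 = 1 → [3, 1, 6, 9, 9, 4, 7]
i=2: stack[2] = (6+1)%6 = 1 → [3, 1, 1, 9, 9, 4, 7]
i=3: stack[3] = (9+1)%6 = 4 → [3, 1, 1, 4, 9, 4, 7]
i=4: stack[4] = (9+4)%6 = 1 → [3, 1, 1, 4, 1, 4, 7]
i=5: stack[5] = (4+1)%6 = 5 → [3, 1, 1, 4, 1, 5, 7]
i=6: stack[6] = (7+5)%6 = 0 → [3, 1, 1, 4, 1, 5, 0]
sum = 15

15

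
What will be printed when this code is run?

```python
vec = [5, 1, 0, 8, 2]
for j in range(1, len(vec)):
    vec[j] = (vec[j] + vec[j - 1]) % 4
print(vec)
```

[5, 2, 2, 2, 0]

j=1: vec[1] = (1+5)%4 = 2 → [5, 2, 0, 8, 2]
j=2: vec[2] = (0+2)%4 = 2 → [5, 2, 2, 8, 2]
j=3: vec[3] = (8+2)%4 = 2 → [5, 2, 2, 2, 2]
j=4: vec[4] = (2+2)%4 = 0 → [5, 2, 2, 2, 0]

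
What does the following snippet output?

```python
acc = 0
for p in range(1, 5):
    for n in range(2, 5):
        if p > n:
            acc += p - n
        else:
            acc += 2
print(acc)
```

p=1,n=2: not 1>2, acc = 0+2 = 2
p=1,n=3: not 1>3, acc = 2+2 = 4
p=1,n=4: not 1>4, acc = 4+2 = 6
p=2,n=2: not 2>2, acc = 6+2 = 8
p=2,n=3: not 2>3, acc = 8+2 = 10
p=2,n=4: not 2>4, acc = 10+2 = 12
p=3,n=2: 3>2, acc = 12+1 = 13
p=3,n=3: not 3>3, acc = 13+2 = 15
p=3,n=4: not 3>4, acc = 15+2 = 17
p=4,n=2: 4>2, acc = 17+2 = 19
p=4,n=3: 4>3, acc = 19+1 = 20
p=4,n=4: not 4>4, acc = 20+2 = 22

22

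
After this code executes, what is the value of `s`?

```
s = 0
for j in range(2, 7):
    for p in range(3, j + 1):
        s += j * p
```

205

j=3,p=3: s = 0+9 = 9
j=4,p=3: s = 9+12 = 21
j=4,p=4: s = 21+16 = 37
j=5,p=3: s = 37+15 = 52
j=5,p=4: s = 52+20 = 72
j=5,p=5: s = 72+25 = 97
j=6,p=3: s = 97+18 = 115
j=6,p=4: s = 115+24 = 139
j=6,p=5: s = 139+30 = 169
j=6,p=6: s = 169+36 = 205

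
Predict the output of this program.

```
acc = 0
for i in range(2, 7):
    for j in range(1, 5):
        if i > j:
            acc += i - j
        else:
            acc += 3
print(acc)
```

52

i=2,j=1: 2>1, acc = 0+1 = 1
i=2,j=2: not 2>2, acc = 1+3 = 4
i=2,j=3: not 2>3, acc = 4+3 = 7
i=2,j=4: not 2>4, acc = 7+3 = 10
i=3,j=1: 3>1, acc = 10+2 = 12
i=3,j=2: 3>2, acc = 12+1 = 13
i=3,j=3: not 3>3, acc = 13+3 = 16
i=3,j=4: not 3>4, acc = 16+3 = 19
i=4,j=1: 4>1, acc = 19+3 = 22
i=4,j=2: 4>2, acc = 22+2 = 24
i=4,j=3: 4>3, acc = 24+1 = 25
i=4,j=4: not 4>4, acc = 25+3 = 28
i=5,j=1: 5>1, acc = 28+4 = 32
i=5,j=2: 5>2, acc = 32+3 = 35
i=5,j=3: 5>3, acc = 35+2 = 37
i=5,j=4: 5>4, acc = 37+1 = 38
i=6,j=1: 6>1, acc = 38+5 = 43
i=6,j=2: 6>2, acc = 43+4 = 47
i=6,j=3: 6>3, acc = 47+3 = 50
i=6,j=4: 6>4, acc = 50+2 = 52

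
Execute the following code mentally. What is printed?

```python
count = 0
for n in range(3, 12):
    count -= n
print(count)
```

n=3: count = 0-3 = -3
n=4: count = (-3)-4 = -7
n=5: count = (-7)-5 = -12
n=6: count = (-12)-6 = -18
n=7: count = (-18)-7 = -25
n=8: count = (-25)-8 = -33
n=9: count = (-33)-9 = -42
n=10: count = (-42)-10 = -52
n=11: count = (-52)-11 = -63

-63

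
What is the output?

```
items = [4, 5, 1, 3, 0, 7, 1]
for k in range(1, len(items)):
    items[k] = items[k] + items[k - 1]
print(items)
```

[4, 9, 10, 13, 13, 20, 21]

k=1: items[1] = 5+4 = 9 → [4, 9, 1, 3, 0, 7, 1]
k=2: items[2] = 1+9 = 10 → [4, 9, 10, 3, 0, 7, 1]
k=3: items[3] = 3+10 = 13 → [4, 9, 10, 13, 0, 7, 1]
k=4: items[4] = 0+13 = 13 → [4, 9, 10, 13, 13, 7, 1]
k=5: items[5] = 7+13 = 20 → [4, 9, 10, 13, 13, 20, 1]
k=6: items[6] = 1+20 = 21 → [4, 9, 10, 13, 13, 20, 21]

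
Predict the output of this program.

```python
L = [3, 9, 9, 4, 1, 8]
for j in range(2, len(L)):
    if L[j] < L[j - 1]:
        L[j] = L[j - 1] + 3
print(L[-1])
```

j=2: 9>=9, unchanged → [3, 9, 9, 4, 1, 8]
j=3: 4<9, L[3] = 9+3 = 12 → [3, 9, 9, 12, 1, 8]
j=4: 1<12, L[4] = 12+3 = 15 → [3, 9, 9, 12, 15, 8]
j=5: 8<15, L[5] = 15+3 = 18 → [3, 9, 9, 12, 15, 18]

18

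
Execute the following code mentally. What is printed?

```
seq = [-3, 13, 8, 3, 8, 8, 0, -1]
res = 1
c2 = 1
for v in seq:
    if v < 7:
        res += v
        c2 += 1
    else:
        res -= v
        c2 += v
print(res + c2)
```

v=-3: <7, res = 1+(-3) = -2; c2=2
v=13: not <7, res = (-2)-13 = -15; c2=15
v=8: not <7, res = (-15)-8 = -23; c2=23
v=3: <7, res = (-23)+3 = -20; c2=24
v=8: not <7, res = (-20)-8 = -28; c2=32
v=8: not <7, res = (-28)-8 = -36; c2=40
v=0: <7, res = (-36)+0 = -36; c2=41
v=-1: <7, res = (-36)+(-1) = -37; c2=42
res+c2 = (-37)+42 = 5

5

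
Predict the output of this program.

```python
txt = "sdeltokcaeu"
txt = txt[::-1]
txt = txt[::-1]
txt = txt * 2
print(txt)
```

sdeltokcaeusdeltokcaeu

reverse → 'ueackotleds'
reverse → 'sdeltokcaeu'
repeat ×2 → 'sdeltokcaeusdeltokcaeu'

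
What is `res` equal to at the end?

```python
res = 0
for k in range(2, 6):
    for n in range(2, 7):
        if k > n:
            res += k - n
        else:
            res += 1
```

k=2,n=2: not 2>2, res = 0+1 = 1
k=2,n=3: not 2>3, res = 1+1 = 2
k=2,n=4: not 2>4, res = 2+1 = 3
k=2,n=5: not 2>5, res = 3+1 = 4
k=2,n=6: not 2>6, res = 4+1 = 5
k=3,n=2: 3>2, res = 5+1 = 6
k=3,n=3: not 3>3, res = 6+1 = 7
k=3,n=4: not 3>4, res = 7+1 = 8
k=3,n=5: not 3>5, res = 8+1 = 9
k=3,n=6: not 3>6, res = 9+1 = 10
k=4,n=2: 4>2, res = 10+2 = 12
k=4,n=3: 4>3, res = 12+1 = 13
k=4,n=4: not 4>4, res = 13+1 = 14
k=4,n=5: not 4>5, res = 14+1 = 15
k=4,n=6: not 4>6, res = 15+1 = 16
k=5,n=2: 5>2, res = 16+3 = 19
k=5,n=3: 5>3, res = 19+2 = 21
k=5,n=4: 5>4, res = 21+1 = 22
k=5,n=5: not 5>5, res = 22+1 = 23
k=5,n=6: not 5>6, res = 23+1 = 24

24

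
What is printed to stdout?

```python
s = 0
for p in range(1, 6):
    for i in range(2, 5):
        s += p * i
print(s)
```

135

p=1,i=2: s = 0+2 = 2
p=1,i=3: s = 2+3 = 5
p=1,i=4: s = 5+4 = 9
p=2,i=2: s = 9+4 = 13
p=2,i=3: s = 13+6 = 19
p=2,i=4: s = 19+8 = 27
p=3,i=2: s = 27+6 = 33
p=3,i=3: s = 33+9 = 42
p=3,i=4: s = 42+12 = 54
p=4,i=2: s = 54+8 = 62
p=4,i=3: s = 62+12 = 74
p=4,i=4: s = 74+16 = 90
p=5,i=2: s = 90+10 = 100
p=5,i=3: s = 100+15 = 115
p=5,i=4: s = 115+20 = 135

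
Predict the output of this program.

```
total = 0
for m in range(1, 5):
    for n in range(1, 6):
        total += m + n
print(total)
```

m=1,n=1: total = 0+2 = 2
m=1,n=2: total = 2+3 = 5
m=1,n=3: total = 5+4 = 9
m=1,n=4: total = 9+5 = 14
m=1,n=5: total = 14+6 = 20
m=2,n=1: total = 20+3 = 23
m=2,n=2: total = 23+4 = 27
m=2,n=3: total = 27+5 = 32
m=2,n=4: total = 32+6 = 38
m=2,n=5: total = 38+7 = 45
m=3,n=1: total = 45+4 = 49
m=3,n=2: total = 49+5 = 54
m=3,n=3: total = 54+6 = 60
m=3,n=4: total = 60+7 = 67
m=3,n=5: total = 67+8 = 75
m=4,n=1: total = 75+5 = 80
m=4,n=2: total = 80+6 = 86
m=4,n=3: total = 86+7 = 93
m=4,n=4: total = 93+8 = 101
m=4,n=5: total = 101+9 = 110

110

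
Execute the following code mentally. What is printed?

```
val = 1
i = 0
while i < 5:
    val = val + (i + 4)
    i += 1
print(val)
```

i=0: val = 1+4 = 5
i=1: val = 5+5 = 10
i=2: val = 10+6 = 16
i=3: val = 16+7 = 23
i=4: val = 23+8 = 31

31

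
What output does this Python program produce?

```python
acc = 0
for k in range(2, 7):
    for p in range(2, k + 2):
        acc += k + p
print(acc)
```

k=2,p=2: acc = 0+4 = 4
k=2,p=3: acc = 4+5 = 9
k=3,p=2: acc = 9+5 = 14
k=3,p=3: acc = 14+6 = 20
k=3,p=4: acc = 20+7 = 27
k=4,p=2: acc = 27+6 = 33
k=4,p=3: acc = 33+7 = 40
k=4,p=4: acc = 40+8 = 48
k=4,p=5: acc = 48+9 = 57
k=5,p=2: acc = 57+7 = 64
k=5,p=3: acc = 64+8 = 72
k=5,p=4: acc = 72+9 = 81
k=5,p=5: acc = 81+10 = 91
k=5,p=6: acc = 91+11 = 102
k=6,p=2: acc = 102+8 = 110
k=6,p=3: acc = 110+9 = 119
k=6,p=4: acc = 119+10 = 129
k=6,p=5: acc = 129+11 = 140
k=6,p=6: acc = 140+12 = 152
k=6,p=7: acc = 152+13 = 165

165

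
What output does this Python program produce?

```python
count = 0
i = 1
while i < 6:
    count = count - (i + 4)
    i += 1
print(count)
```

-35

i=1: count = 0-5 = -5
i=2: count = (-5)-6 = -11
i=3: count = (-11)-7 = -18
i=4: count = (-18)-8 = -26
i=5: count = (-26)-9 = -35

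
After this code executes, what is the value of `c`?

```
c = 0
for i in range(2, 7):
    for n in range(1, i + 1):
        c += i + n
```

i=2,n=1: c = 0+3 = 3
i=2,n=2: c = 3+4 = 7
i=3,n=1: c = 7+4 = 11
i=3,n=2: c = 11+5 = 16
i=3,n=3: c = 16+6 = 22
i=4,n=1: c = 22+5 = 27
i=4,n=2: c = 27+6 = 33
i=4,n=3: c = 33+7 = 40
i=4,n=4: c = 40+8 = 48
i=5,n=1: c = 48+6 = 54
i=5,n=2: c = 54+7 = 61
i=5,n=3: c = 61+8 = 69
i=5,n=4: c = 69+9 = 78
i=5,n=5: c = 78+10 = 88
i=6,n=1: c = 88+7 = 95
i=6,n=2: c = 95+8 = 103
i=6,n=3: c = 103+9 = 112
i=6,n=4: c = 112+10 = 122
i=6,n=5: c = 122+11 = 133
i=6,n=6: c = 133+12 = 145

145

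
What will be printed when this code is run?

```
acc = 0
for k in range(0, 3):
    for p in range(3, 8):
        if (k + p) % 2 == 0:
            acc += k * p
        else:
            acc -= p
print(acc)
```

k=0,p=3: odd sum, acc = 0-3 = -3
k=0,p=4: even sum, acc = (-3)+0 = -3
k=0,p=5: odd sum, acc = (-3)-5 = -8
k=0,p=6: even sum, acc = (-8)+0 = -8
k=0,p=7: odd sum, acc = (-8)-7 = -15
k=1,p=3: even sum, acc = (-15)+3 = -12
k=1,p=4: odd sum, acc = (-12)-4 = -16
k=1,p=5: even sum, acc = (-16)+5 = -11
k=1,p=6: odd sum, acc = (-11)-6 = -17
k=1,p=7: even sum, acc = (-17)+7 = -10
k=2,p=3: odd sum, acc = (-10)-3 = -13
k=2,p=4: even sum, acc = (-13)+8 = -5
k=2,p=5: odd sum, acc = (-5)-5 = -10
k=2,p=6: even sum, acc = (-10)+12 = 2
k=2,p=7: odd sum, acc = 2-7 = -5

-5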